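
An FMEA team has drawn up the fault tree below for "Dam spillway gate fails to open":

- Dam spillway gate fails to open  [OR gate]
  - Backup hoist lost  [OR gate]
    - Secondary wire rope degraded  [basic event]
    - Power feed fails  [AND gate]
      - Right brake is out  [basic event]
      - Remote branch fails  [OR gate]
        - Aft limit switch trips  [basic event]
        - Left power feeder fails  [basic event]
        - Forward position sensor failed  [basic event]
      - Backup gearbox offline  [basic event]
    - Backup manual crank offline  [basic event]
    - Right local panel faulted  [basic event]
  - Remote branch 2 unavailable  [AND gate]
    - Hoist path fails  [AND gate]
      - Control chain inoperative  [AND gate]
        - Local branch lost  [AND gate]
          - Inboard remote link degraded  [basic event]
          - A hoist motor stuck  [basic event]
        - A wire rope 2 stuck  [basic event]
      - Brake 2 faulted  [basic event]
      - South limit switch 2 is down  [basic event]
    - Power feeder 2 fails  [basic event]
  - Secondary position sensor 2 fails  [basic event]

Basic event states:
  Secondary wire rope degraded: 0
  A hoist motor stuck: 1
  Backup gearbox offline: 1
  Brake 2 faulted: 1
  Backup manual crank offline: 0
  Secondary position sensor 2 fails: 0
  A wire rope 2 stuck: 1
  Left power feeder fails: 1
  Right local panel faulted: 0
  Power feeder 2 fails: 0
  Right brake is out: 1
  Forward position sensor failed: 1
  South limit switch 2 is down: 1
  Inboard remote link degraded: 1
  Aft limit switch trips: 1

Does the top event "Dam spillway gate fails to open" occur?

Remote branch fails [OR]: Aft limit switch trips=occurs, Left power feeder fails=occurs, Forward position sensor failed=occurs → at least one input occurs → occurs.
Power feed fails [AND]: Right brake is out=occurs, Remote branch fails=occurs, Backup gearbox offline=occurs → all inputs occur → occurs.
Backup hoist lost [OR]: Secondary wire rope degraded=not, Power feed fails=occurs, Backup manual crank offline=not, Right local panel faulted=not → at least one input occurs → occurs.
Local branch lost [AND]: Inboard remote link degraded=occurs, A hoist motor stuck=occurs → all inputs occur → occurs.
Control chain inoperative [AND]: Local branch lost=occurs, A wire rope 2 stuck=occurs → all inputs occur → occurs.
Hoist path fails [AND]: Control chain inoperative=occurs, Brake 2 faulted=occurs, South limit switch 2 is down=occurs → all inputs occur → occurs.
Remote branch 2 unavailable [AND]: Hoist path fails=occurs, Power feeder 2 fails=not → not all inputs occur → does not occur.
Dam spillway gate fails to open [OR]: Backup hoist lost=occurs, Remote branch 2 unavailable=not, Secondary position sensor 2 fails=not → at least one input occurs → occurs.

Yes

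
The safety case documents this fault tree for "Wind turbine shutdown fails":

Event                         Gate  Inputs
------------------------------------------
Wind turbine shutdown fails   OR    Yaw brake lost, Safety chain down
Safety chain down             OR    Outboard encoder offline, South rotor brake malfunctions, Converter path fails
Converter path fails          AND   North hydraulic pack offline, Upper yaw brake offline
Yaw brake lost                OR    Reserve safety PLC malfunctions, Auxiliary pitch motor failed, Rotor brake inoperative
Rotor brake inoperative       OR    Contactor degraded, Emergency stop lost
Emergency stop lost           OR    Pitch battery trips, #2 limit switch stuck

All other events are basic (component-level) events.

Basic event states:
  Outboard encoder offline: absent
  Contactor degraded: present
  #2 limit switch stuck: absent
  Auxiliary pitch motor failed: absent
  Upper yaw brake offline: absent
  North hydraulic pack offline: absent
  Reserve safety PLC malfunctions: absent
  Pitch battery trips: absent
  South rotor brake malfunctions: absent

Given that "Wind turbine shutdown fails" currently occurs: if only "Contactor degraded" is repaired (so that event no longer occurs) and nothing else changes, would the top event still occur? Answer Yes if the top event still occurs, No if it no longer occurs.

No

Counterfactual: set "Contactor degraded" to not occurred.
Emergency stop lost [OR]: Pitch battery trips=not, #2 limit switch stuck=not → no input occurs → does not occur.
Rotor brake inoperative [OR]: Contactor degraded=not, Emergency stop lost=not → no input occurs → does not occur.
Yaw brake lost [OR]: Reserve safety PLC malfunctions=not, Auxiliary pitch motor failed=not, Rotor brake inoperative=not → no input occurs → does not occur.
Converter path fails [AND]: North hydraulic pack offline=not, Upper yaw brake offline=not → not all inputs occur → does not occur.
Safety chain down [OR]: Outboard encoder offline=not, South rotor brake malfunctions=not, Converter path fails=not → no input occurs → does not occur.
Wind turbine shutdown fails [OR]: Yaw brake lost=not, Safety chain down=not → no input occurs → does not occur.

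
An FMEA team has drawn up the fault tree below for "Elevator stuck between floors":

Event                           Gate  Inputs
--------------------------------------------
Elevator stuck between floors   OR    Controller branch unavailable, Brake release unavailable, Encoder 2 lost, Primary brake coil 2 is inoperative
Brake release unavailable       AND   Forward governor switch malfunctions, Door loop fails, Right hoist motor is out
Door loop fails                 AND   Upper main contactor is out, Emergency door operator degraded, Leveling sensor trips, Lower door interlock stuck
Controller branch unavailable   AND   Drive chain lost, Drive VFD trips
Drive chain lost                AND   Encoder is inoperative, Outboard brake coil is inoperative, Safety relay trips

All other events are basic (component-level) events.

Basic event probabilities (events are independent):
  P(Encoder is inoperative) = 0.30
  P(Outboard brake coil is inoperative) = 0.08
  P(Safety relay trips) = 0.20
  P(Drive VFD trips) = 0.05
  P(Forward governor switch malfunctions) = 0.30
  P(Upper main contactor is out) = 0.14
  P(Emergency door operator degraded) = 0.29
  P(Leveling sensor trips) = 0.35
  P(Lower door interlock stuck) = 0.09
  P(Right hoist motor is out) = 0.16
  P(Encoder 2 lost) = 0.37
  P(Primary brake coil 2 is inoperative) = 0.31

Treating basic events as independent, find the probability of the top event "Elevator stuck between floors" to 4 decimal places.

P(Drive chain lost) [AND] = 0.30 × 0.08 × 0.20 = 0.004800
P(Controller branch unavailable) [AND] = 0.004800 × 0.05 = 0.000240
P(Door loop fails) [AND] = 0.14 × 0.29 × 0.35 × 0.09 = 0.001279
P(Brake release unavailable) [AND] = 0.30 × 0.001279 × 0.16 = 0.000061
P(Elevator stuck between floors) [OR] = 1 − (1−0.000240) × (1−0.000061) × (1−0.37) × (1−0.31) = 0.565431
Rounded to 4 decimal places: P(Elevator stuck between floors) ≈ 0.5654.

0.5654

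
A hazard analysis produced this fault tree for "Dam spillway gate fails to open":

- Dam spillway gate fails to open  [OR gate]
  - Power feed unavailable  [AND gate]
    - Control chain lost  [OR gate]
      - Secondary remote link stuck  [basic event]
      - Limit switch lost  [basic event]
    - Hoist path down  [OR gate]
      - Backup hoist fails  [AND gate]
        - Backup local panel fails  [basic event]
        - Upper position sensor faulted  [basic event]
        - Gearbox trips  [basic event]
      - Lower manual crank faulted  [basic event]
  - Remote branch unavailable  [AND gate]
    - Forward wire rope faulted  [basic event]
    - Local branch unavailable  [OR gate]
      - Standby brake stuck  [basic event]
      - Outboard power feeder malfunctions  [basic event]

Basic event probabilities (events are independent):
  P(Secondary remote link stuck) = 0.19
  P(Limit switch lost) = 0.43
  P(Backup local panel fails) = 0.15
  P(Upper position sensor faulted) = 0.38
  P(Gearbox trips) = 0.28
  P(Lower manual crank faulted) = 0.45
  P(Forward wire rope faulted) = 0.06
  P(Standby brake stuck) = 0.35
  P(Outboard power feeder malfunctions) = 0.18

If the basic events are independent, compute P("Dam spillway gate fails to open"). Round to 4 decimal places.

0.2681

P(Control chain lost) [OR] = 1 − (1−0.19) × (1−0.43) = 0.538300
P(Backup hoist fails) [AND] = 0.15 × 0.38 × 0.28 = 0.015960
P(Hoist path down) [OR] = 1 − (1−0.015960) × (1−0.45) = 0.458778
P(Power feed unavailable) [AND] = 0.538300 × 0.458778 = 0.246960
P(Local branch unavailable) [OR] = 1 − (1−0.35) × (1−0.18) = 0.467000
P(Remote branch unavailable) [AND] = 0.06 × 0.467000 = 0.028020
P(Dam spillway gate fails to open) [OR] = 1 − (1−0.246960) × (1−0.028020) = 0.268060
Rounded to 4 decimal places: P(Dam spillway gate fails to open) ≈ 0.2681.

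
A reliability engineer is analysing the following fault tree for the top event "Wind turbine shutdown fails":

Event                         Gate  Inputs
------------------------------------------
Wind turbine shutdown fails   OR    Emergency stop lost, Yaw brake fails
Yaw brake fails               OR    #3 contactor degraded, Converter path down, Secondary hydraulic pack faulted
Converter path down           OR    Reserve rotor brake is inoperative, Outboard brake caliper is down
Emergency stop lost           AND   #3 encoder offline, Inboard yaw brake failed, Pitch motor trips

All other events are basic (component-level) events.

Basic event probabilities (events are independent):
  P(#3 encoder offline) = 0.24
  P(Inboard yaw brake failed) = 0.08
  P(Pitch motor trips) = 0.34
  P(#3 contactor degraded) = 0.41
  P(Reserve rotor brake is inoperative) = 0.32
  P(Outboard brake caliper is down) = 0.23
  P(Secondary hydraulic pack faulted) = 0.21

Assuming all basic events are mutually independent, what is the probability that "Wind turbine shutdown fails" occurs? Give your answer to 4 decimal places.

P(Emergency stop lost) [AND] = 0.24 × 0.08 × 0.34 = 0.006528
P(Converter path down) [OR] = 1 − (1−0.32) × (1−0.23) = 0.476400
P(Yaw brake fails) [OR] = 1 − (1−0.41) × (1−0.476400) × (1−0.21) = 0.755950
P(Wind turbine shutdown fails) [OR] = 1 − (1−0.006528) × (1−0.755950) = 0.757543
Rounded to 4 decimal places: P(Wind turbine shutdown fails) ≈ 0.7575.

0.7575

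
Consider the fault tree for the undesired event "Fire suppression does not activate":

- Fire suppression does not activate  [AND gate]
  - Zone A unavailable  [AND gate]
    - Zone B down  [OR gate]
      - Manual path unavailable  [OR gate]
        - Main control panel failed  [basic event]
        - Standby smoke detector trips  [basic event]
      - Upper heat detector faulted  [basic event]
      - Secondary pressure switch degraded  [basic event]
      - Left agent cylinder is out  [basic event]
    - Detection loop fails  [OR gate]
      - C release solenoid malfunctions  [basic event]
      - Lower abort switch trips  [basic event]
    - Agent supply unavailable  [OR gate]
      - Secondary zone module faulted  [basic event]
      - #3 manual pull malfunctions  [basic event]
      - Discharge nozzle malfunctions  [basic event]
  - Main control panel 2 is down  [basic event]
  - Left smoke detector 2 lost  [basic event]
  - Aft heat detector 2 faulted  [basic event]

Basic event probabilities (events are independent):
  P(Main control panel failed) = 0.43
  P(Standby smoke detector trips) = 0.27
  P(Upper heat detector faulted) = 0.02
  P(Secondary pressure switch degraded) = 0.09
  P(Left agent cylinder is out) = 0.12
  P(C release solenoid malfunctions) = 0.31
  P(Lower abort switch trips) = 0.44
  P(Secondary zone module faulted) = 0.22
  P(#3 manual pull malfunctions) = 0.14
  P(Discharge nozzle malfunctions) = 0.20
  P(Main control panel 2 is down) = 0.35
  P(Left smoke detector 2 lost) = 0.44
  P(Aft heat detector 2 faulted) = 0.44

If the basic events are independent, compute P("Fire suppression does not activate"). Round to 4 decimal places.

0.0130

P(Manual path unavailable) [OR] = 1 − (1−0.43) × (1−0.27) = 0.583900
P(Zone B down) [OR] = 1 − (1−0.583900) × (1−0.02) × (1−0.09) × (1−0.12) = 0.673451
P(Detection loop fails) [OR] = 1 − (1−0.31) × (1−0.44) = 0.613600
P(Agent supply unavailable) [OR] = 1 − (1−0.22) × (1−0.14) × (1−0.20) = 0.463360
P(Zone A unavailable) [AND] = 0.673451 × 0.613600 × 0.463360 = 0.191474
P(Fire suppression does not activate) [AND] = 0.191474 × 0.35 × 0.44 × 0.44 = 0.012974
Rounded to 4 decimal places: P(Fire suppression does not activate) ≈ 0.0130.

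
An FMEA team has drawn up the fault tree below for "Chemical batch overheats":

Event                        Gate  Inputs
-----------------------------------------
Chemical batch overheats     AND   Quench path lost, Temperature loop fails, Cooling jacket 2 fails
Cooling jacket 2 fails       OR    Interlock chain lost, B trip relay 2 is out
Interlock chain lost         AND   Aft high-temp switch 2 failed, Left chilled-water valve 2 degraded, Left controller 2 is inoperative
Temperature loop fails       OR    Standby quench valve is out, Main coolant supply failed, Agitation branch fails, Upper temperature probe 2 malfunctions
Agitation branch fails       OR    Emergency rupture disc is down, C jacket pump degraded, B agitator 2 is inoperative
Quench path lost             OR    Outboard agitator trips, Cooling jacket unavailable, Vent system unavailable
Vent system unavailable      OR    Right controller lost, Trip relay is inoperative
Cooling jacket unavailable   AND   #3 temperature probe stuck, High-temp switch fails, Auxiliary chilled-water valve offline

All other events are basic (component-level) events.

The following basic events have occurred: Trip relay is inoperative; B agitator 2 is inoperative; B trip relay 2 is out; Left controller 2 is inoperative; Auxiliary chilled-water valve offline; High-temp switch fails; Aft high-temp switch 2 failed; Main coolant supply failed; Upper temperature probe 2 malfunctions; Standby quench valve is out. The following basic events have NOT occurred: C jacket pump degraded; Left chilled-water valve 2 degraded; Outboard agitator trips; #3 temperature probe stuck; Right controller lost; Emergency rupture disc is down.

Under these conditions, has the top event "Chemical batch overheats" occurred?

Yes

Cooling jacket unavailable [AND]: #3 temperature probe stuck=not, High-temp switch fails=occurs, Auxiliary chilled-water valve offline=occurs → not all inputs occur → does not occur.
Vent system unavailable [OR]: Right controller lost=not, Trip relay is inoperative=occurs → at least one input occurs → occurs.
Quench path lost [OR]: Outboard agitator trips=not, Cooling jacket unavailable=not, Vent system unavailable=occurs → at least one input occurs → occurs.
Agitation branch fails [OR]: Emergency rupture disc is down=not, C jacket pump degraded=not, B agitator 2 is inoperative=occurs → at least one input occurs → occurs.
Temperature loop fails [OR]: Standby quench valve is out=occurs, Main coolant supply failed=occurs, Agitation branch fails=occurs, Upper temperature probe 2 malfunctions=occurs → at least one input occurs → occurs.
Interlock chain lost [AND]: Aft high-temp switch 2 failed=occurs, Left chilled-water valve 2 degraded=not, Left controller 2 is inoperative=occurs → not all inputs occur → does not occur.
Cooling jacket 2 fails [OR]: Interlock chain lost=not, B trip relay 2 is out=occurs → at least one input occurs → occurs.
Chemical batch overheats [AND]: Quench path lost=occurs, Temperature loop fails=occurs, Cooling jacket 2 fails=occurs → all inputs occur → occurs.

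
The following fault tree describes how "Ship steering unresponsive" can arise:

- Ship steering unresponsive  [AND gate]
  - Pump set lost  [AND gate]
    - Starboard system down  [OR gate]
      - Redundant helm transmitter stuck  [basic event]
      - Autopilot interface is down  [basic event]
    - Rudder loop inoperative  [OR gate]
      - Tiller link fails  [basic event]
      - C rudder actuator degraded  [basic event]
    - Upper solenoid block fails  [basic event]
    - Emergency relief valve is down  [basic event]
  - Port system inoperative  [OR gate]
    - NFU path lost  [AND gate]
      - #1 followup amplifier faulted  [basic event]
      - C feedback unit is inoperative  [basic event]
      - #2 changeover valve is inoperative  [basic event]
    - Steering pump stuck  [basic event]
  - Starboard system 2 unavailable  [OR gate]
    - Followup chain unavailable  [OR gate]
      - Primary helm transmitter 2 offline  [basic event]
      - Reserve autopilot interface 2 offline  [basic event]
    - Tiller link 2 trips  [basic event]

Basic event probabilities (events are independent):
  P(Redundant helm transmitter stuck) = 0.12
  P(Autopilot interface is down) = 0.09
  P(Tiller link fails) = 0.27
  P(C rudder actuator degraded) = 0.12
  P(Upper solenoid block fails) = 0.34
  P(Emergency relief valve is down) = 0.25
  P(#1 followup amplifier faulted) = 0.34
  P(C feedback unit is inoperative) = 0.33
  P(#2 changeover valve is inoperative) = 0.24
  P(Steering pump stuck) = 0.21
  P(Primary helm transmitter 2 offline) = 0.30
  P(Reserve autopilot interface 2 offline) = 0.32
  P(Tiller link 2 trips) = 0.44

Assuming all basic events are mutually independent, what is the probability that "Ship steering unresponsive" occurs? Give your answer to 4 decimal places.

0.0010

P(Starboard system down) [OR] = 1 − (1−0.12) × (1−0.09) = 0.199200
P(Rudder loop inoperative) [OR] = 1 − (1−0.27) × (1−0.12) = 0.357600
P(Pump set lost) [AND] = 0.199200 × 0.357600 × 0.34 × 0.25 = 0.006055
P(NFU path lost) [AND] = 0.34 × 0.33 × 0.24 = 0.026928
P(Port system inoperative) [OR] = 1 − (1−0.026928) × (1−0.21) = 0.231273
P(Followup chain unavailable) [OR] = 1 − (1−0.30) × (1−0.32) = 0.524000
P(Starboard system 2 unavailable) [OR] = 1 − (1−0.524000) × (1−0.44) = 0.733440
P(Ship steering unresponsive) [AND] = 0.006055 × 0.231273 × 0.733440 = 0.001027
Rounded to 4 decimal places: P(Ship steering unresponsive) ≈ 0.0010.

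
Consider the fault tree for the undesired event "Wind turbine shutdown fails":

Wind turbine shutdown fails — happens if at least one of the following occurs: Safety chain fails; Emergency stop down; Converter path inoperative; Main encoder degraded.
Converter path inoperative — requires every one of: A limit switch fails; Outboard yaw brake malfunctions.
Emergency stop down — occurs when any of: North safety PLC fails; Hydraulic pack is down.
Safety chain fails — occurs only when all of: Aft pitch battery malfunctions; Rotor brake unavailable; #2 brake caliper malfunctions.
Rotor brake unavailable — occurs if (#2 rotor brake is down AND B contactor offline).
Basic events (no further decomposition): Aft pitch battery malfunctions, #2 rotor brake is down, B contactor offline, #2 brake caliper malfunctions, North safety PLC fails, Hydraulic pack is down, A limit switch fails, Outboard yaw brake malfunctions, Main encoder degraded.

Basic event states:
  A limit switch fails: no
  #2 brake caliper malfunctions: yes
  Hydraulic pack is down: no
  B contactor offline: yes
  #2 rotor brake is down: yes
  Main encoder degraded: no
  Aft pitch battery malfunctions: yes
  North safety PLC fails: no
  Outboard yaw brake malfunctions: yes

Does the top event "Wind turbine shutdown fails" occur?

Rotor brake unavailable [AND]: #2 rotor brake is down=occurs, B contactor offline=occurs → all inputs occur → occurs.
Safety chain fails [AND]: Aft pitch battery malfunctions=occurs, Rotor brake unavailable=occurs, #2 brake caliper malfunctions=occurs → all inputs occur → occurs.
Emergency stop down [OR]: North safety PLC fails=not, Hydraulic pack is down=not → no input occurs → does not occur.
Converter path inoperative [AND]: A limit switch fails=not, Outboard yaw brake malfunctions=occurs → not all inputs occur → does not occur.
Wind turbine shutdown fails [OR]: Safety chain fails=occurs, Emergency stop down=not, Converter path inoperative=not, Main encoder degraded=not → at least one input occurs → occurs.

Yes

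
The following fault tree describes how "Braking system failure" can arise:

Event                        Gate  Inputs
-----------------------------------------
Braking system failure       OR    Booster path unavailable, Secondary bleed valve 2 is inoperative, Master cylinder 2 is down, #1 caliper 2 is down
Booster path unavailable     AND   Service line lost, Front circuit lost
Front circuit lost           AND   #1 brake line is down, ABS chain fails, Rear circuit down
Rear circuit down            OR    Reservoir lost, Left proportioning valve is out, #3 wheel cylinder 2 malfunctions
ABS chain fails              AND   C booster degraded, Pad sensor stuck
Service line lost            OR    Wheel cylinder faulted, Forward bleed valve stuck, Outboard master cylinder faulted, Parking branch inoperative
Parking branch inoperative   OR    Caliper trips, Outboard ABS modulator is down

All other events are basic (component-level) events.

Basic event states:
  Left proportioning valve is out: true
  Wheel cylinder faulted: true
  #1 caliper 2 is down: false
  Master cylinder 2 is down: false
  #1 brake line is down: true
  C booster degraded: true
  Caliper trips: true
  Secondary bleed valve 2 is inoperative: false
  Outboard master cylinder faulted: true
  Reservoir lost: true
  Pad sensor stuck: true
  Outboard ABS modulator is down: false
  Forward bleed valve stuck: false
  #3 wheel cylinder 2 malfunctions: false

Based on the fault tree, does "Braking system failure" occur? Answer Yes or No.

Parking branch inoperative [OR]: Caliper trips=occurs, Outboard ABS modulator is down=not → at least one input occurs → occurs.
Service line lost [OR]: Wheel cylinder faulted=occurs, Forward bleed valve stuck=not, Outboard master cylinder faulted=occurs, Parking branch inoperative=occurs → at least one input occurs → occurs.
ABS chain fails [AND]: C booster degraded=occurs, Pad sensor stuck=occurs → all inputs occur → occurs.
Rear circuit down [OR]: Reservoir lost=occurs, Left proportioning valve is out=occurs, #3 wheel cylinder 2 malfunctions=not → at least one input occurs → occurs.
Front circuit lost [AND]: #1 brake line is down=occurs, ABS chain fails=occurs, Rear circuit down=occurs → all inputs occur → occurs.
Booster path unavailable [AND]: Service line lost=occurs, Front circuit lost=occurs → all inputs occur → occurs.
Braking system failure [OR]: Booster path unavailable=occurs, Secondary bleed valve 2 is inoperative=not, Master cylinder 2 is down=not, #1 caliper 2 is down=not → at least one input occurs → occurs.

Yes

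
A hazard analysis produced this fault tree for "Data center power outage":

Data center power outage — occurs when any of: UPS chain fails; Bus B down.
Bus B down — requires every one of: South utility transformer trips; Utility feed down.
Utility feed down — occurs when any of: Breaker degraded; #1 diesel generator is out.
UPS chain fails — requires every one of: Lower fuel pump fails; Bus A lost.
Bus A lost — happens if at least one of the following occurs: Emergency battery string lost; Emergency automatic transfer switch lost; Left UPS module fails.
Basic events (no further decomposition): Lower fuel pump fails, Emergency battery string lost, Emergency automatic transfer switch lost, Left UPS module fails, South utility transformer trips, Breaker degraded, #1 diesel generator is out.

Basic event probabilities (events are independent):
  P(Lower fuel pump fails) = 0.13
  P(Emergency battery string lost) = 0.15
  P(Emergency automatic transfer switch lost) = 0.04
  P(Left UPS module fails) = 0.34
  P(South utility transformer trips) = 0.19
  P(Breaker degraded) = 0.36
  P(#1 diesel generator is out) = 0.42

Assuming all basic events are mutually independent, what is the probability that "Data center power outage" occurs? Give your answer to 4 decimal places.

0.1723

P(Bus A lost) [OR] = 1 − (1−0.15) × (1−0.04) × (1−0.34) = 0.461440
P(UPS chain fails) [AND] = 0.13 × 0.461440 = 0.059987
P(Utility feed down) [OR] = 1 − (1−0.36) × (1−0.42) = 0.628800
P(Bus B down) [AND] = 0.19 × 0.628800 = 0.119472
P(Data center power outage) [OR] = 1 − (1−0.059987) × (1−0.119472) = 0.172292
Rounded to 4 decimal places: P(Data center power outage) ≈ 0.1723.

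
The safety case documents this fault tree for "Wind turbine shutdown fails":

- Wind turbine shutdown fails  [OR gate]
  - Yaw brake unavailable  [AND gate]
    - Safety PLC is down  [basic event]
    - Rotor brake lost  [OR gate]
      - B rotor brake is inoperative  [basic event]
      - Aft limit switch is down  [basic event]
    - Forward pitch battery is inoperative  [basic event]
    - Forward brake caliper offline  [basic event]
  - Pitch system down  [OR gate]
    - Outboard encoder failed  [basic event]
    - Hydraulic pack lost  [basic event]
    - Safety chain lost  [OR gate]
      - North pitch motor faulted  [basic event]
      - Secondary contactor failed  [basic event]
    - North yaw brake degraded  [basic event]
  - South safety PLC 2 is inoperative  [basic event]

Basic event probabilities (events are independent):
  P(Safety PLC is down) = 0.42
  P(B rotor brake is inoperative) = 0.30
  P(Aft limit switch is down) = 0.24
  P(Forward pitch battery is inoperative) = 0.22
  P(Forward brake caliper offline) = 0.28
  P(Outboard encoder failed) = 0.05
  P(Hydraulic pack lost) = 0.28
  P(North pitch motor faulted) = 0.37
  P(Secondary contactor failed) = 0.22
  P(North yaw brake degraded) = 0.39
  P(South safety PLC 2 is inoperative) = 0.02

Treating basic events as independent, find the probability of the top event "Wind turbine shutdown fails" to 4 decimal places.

0.8015

P(Rotor brake lost) [OR] = 1 − (1−0.30) × (1−0.24) = 0.468000
P(Yaw brake unavailable) [AND] = 0.42 × 0.468000 × 0.22 × 0.28 = 0.012108
P(Safety chain lost) [OR] = 1 − (1−0.37) × (1−0.22) = 0.508600
P(Pitch system down) [OR] = 1 − (1−0.05) × (1−0.28) × (1−0.508600) × (1−0.39) = 0.794968
P(Wind turbine shutdown fails) [OR] = 1 − (1−0.012108) × (1−0.794968) × (1−0.02) = 0.801502
Rounded to 4 decimal places: P(Wind turbine shutdown fails) ≈ 0.8015.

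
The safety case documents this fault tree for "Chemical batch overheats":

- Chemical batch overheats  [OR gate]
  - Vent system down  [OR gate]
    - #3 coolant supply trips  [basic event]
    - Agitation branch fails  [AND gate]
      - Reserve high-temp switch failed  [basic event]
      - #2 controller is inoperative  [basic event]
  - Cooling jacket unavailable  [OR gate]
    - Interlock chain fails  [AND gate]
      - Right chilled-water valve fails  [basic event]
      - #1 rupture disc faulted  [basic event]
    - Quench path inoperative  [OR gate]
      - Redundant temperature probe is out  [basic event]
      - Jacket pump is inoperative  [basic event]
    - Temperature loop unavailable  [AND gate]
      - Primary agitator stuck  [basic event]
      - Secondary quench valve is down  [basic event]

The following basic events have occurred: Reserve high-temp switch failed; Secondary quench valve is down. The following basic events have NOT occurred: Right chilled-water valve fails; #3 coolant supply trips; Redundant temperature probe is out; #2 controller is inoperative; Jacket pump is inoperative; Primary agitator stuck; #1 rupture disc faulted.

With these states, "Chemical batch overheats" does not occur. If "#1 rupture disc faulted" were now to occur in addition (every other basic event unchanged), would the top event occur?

Counterfactual: set "#1 rupture disc faulted" to occurred.
Agitation branch fails [AND]: Reserve high-temp switch failed=occurs, #2 controller is inoperative=not → not all inputs occur → does not occur.
Vent system down [OR]: #3 coolant supply trips=not, Agitation branch fails=not → no input occurs → does not occur.
Interlock chain fails [AND]: Right chilled-water valve fails=not, #1 rupture disc faulted=occurs → not all inputs occur → does not occur.
Quench path inoperative [OR]: Redundant temperature probe is out=not, Jacket pump is inoperative=not → no input occurs → does not occur.
Temperature loop unavailable [AND]: Primary agitator stuck=not, Secondary quench valve is down=occurs → not all inputs occur → does not occur.
Cooling jacket unavailable [OR]: Interlock chain fails=not, Quench path inoperative=not, Temperature loop unavailable=not → no input occurs → does not occur.
Chemical batch overheats [OR]: Vent system down=not, Cooling jacket unavailable=not → no input occurs → does not occur.

No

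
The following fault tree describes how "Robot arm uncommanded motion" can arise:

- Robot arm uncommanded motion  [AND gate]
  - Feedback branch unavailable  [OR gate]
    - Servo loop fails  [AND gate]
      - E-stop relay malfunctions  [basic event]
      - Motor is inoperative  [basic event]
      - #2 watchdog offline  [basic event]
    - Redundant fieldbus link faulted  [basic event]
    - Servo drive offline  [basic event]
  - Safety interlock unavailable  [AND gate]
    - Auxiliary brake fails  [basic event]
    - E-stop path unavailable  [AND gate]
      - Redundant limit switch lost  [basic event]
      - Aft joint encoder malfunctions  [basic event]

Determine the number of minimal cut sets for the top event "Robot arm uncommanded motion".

3

Servo loop fails [AND]: one cut set from each child combined → 1 × 1 × 1 = 1 cut set(s).
Feedback branch unavailable [OR]: union of children's cut sets → 3 cut set(s).
E-stop path unavailable [AND]: one cut set from each child combined → 1 × 1 = 1 cut set(s).
Safety interlock unavailable [AND]: one cut set from each child combined → 1 × 1 = 1 cut set(s).
Robot arm uncommanded motion [AND]: one cut set from each child combined → 3 × 1 = 3 cut set(s).
Minimal cut sets: {#2 watchdog offline, Aft joint encoder malfunctions, Auxiliary brake fails, E-stop relay malfunctions, Motor is inoperative, Redundant limit switch lost}; {Aft joint encoder malfunctions, Auxiliary brake fails, Redundant fieldbus link faulted, Redundant limit switch lost}; {Aft joint encoder malfunctions, Auxiliary brake fails, Redundant limit switch lost, Servo drive offline}.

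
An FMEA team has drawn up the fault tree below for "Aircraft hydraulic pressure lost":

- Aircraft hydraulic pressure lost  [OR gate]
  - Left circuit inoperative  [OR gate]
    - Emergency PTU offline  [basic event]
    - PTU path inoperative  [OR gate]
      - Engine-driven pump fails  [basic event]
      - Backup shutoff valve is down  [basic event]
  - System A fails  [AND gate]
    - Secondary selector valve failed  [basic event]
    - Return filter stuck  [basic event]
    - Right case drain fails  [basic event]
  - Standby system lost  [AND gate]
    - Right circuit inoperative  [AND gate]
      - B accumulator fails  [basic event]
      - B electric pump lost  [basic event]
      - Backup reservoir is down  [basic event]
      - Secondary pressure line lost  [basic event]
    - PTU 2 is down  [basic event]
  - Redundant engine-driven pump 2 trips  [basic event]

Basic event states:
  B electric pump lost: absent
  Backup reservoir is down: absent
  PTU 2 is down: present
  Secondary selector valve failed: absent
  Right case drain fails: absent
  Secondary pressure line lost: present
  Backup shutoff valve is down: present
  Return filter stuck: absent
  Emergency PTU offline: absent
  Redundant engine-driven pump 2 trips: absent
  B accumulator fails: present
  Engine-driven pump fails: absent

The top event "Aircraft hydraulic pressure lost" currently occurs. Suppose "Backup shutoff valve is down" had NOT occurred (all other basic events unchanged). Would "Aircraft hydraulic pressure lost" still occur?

No

Counterfactual: set "Backup shutoff valve is down" to not occurred.
PTU path inoperative [OR]: Engine-driven pump fails=not, Backup shutoff valve is down=not → no input occurs → does not occur.
Left circuit inoperative [OR]: Emergency PTU offline=not, PTU path inoperative=not → no input occurs → does not occur.
System A fails [AND]: Secondary selector valve failed=not, Return filter stuck=not, Right case drain fails=not → not all inputs occur → does not occur.
Right circuit inoperative [AND]: B accumulator fails=occurs, B electric pump lost=not, Backup reservoir is down=not, Secondary pressure line lost=occurs → not all inputs occur → does not occur.
Standby system lost [AND]: Right circuit inoperative=not, PTU 2 is down=occurs → not all inputs occur → does not occur.
Aircraft hydraulic pressure lost [OR]: Left circuit inoperative=not, System A fails=not, Standby system lost=not, Redundant engine-driven pump 2 trips=not → no input occurs → does not occur.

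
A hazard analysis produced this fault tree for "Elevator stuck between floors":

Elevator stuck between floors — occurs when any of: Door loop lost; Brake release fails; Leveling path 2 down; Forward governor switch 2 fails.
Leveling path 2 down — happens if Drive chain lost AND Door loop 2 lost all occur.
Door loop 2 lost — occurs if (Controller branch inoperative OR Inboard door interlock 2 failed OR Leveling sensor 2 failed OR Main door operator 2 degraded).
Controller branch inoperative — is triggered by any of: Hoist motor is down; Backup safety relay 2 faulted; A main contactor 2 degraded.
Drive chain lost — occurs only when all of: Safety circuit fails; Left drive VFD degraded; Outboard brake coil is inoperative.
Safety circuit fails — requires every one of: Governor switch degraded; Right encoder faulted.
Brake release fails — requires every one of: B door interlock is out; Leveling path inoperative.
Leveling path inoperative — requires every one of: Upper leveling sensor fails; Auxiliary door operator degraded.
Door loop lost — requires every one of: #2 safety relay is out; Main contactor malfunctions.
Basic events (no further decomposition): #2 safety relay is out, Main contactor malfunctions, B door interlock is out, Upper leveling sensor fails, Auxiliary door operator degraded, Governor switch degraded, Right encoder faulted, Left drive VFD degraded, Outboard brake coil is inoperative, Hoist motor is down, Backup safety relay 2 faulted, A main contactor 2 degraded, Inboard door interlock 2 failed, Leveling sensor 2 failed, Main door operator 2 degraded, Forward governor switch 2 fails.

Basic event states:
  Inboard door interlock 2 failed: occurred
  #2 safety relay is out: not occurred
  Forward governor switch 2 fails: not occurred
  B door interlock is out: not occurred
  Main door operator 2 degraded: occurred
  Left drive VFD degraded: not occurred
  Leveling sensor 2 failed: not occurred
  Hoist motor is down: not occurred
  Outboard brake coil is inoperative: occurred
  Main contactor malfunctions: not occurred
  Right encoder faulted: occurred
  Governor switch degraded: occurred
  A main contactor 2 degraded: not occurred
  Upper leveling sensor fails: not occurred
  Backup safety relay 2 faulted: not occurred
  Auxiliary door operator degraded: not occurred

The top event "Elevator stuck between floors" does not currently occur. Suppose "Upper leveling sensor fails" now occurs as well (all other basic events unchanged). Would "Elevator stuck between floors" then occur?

No

Counterfactual: set "Upper leveling sensor fails" to occurred.
Door loop lost [AND]: #2 safety relay is out=not, Main contactor malfunctions=not → not all inputs occur → does not occur.
Leveling path inoperative [AND]: Upper leveling sensor fails=occurs, Auxiliary door operator degraded=not → not all inputs occur → does not occur.
Brake release fails [AND]: B door interlock is out=not, Leveling path inoperative=not → not all inputs occur → does not occur.
Safety circuit fails [AND]: Governor switch degraded=occurs, Right encoder faulted=occurs → all inputs occur → occurs.
Drive chain lost [AND]: Safety circuit fails=occurs, Left drive VFD degraded=not, Outboard brake coil is inoperative=occurs → not all inputs occur → does not occur.
Controller branch inoperative [OR]: Hoist motor is down=not, Backup safety relay 2 faulted=not, A main contactor 2 degraded=not → no input occurs → does not occur.
Door loop 2 lost [OR]: Controller branch inoperative=not, Inboard door interlock 2 failed=occurs, Leveling sensor 2 failed=not, Main door operator 2 degraded=occurs → at least one input occurs → occurs.
Leveling path 2 down [AND]: Drive chain lost=not, Door loop 2 lost=occurs → not all inputs occur → does not occur.
Elevator stuck between floors [OR]: Door loop lost=not, Brake release fails=not, Leveling path 2 down=not, Forward governor switch 2 fails=not → no input occurs → does not occur.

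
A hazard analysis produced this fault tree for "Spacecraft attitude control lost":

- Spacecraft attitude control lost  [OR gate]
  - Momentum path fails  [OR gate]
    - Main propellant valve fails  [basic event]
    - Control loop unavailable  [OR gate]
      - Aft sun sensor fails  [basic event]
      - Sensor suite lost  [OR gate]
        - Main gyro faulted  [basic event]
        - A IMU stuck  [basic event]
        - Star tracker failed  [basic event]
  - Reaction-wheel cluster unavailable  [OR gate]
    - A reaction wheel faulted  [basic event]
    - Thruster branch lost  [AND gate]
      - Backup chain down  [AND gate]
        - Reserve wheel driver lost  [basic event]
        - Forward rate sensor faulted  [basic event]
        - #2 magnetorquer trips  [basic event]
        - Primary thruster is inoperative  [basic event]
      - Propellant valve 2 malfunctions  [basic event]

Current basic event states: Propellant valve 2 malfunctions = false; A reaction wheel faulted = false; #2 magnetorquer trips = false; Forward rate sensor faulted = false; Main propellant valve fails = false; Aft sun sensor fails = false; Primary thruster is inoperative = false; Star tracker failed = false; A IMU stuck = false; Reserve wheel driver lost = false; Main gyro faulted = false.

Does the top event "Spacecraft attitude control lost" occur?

No

Sensor suite lost [OR]: Main gyro faulted=not, A IMU stuck=not, Star tracker failed=not → no input occurs → does not occur.
Control loop unavailable [OR]: Aft sun sensor fails=not, Sensor suite lost=not → no input occurs → does not occur.
Momentum path fails [OR]: Main propellant valve fails=not, Control loop unavailable=not → no input occurs → does not occur.
Backup chain down [AND]: Reserve wheel driver lost=not, Forward rate sensor faulted=not, #2 magnetorquer trips=not, Primary thruster is inoperative=not → not all inputs occur → does not occur.
Thruster branch lost [AND]: Backup chain down=not, Propellant valve 2 malfunctions=not → not all inputs occur → does not occur.
Reaction-wheel cluster unavailable [OR]: A reaction wheel faulted=not, Thruster branch lost=not → no input occurs → does not occur.
Spacecraft attitude control lost [OR]: Momentum path fails=not, Reaction-wheel cluster unavailable=not → no input occurs → does not occur.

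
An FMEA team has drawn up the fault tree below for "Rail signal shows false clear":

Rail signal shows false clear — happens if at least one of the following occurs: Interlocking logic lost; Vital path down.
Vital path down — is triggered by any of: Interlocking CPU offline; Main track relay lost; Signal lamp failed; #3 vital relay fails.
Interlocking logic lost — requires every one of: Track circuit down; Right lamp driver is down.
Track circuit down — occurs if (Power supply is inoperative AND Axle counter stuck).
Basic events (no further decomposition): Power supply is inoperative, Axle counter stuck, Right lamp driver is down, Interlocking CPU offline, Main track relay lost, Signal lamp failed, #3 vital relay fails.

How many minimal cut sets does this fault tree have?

Track circuit down [AND]: one cut set from each child combined → 1 × 1 = 1 cut set(s).
Interlocking logic lost [AND]: one cut set from each child combined → 1 × 1 = 1 cut set(s).
Vital path down [OR]: union of children's cut sets → 4 cut set(s).
Rail signal shows false clear [OR]: union of children's cut sets → 5 cut set(s).
Minimal cut sets: {Axle counter stuck, Power supply is inoperative, Right lamp driver is down}; {Interlocking CPU offline}; {Main track relay lost}; {Signal lamp failed}; {#3 vital relay fails}.

5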